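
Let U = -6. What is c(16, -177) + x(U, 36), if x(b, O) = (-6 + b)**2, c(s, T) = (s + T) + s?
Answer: -1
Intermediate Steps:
c(s, T) = T + 2*s (c(s, T) = (T + s) + s = T + 2*s)
c(16, -177) + x(U, 36) = (-177 + 2*16) + (-6 - 6)**2 = (-177 + 32) + (-12)**2 = -145 + 144 = -1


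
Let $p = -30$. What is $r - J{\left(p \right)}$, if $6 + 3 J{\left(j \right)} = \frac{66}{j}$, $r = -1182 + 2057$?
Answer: $\frac{13166}{15} \approx 877.73$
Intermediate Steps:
$r = 875$
$J{\left(j \right)} = -2 + \frac{22}{j}$ ($J{\left(j \right)} = -2 + \frac{66 \frac{1}{j}}{3} = -2 + \frac{22}{j}$)
$r - J{\left(p \right)} = 875 - \left(-2 + \frac{22}{-30}\right) = 875 - \left(-2 + 22 \left(- \frac{1}{30}\right)\right) = 875 - \left(-2 - \frac{11}{15}\right) = 875 - - \frac{41}{15} = 875 + \frac{41}{15} = \frac{13166}{15}$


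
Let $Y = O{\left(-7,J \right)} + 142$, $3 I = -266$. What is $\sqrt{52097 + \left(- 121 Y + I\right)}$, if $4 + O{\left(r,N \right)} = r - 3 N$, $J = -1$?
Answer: $\frac{\sqrt{322149}}{3} \approx 189.19$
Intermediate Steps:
$I = - \frac{266}{3}$ ($I = \frac{1}{3} \left(-266\right) = - \frac{266}{3} \approx -88.667$)
$O{\left(r,N \right)} = -4 + r - 3 N$ ($O{\left(r,N \right)} = -4 - \left(- r + 3 N\right) = -4 + r - 3 N$)
$Y = 134$ ($Y = \left(-4 - 7 - -3\right) + 142 = \left(-4 - 7 + 3\right) + 142 = -8 + 142 = 134$)
$\sqrt{52097 + \left(- 121 Y + I\right)} = \sqrt{52097 - \frac{48908}{3}} = \sqrt{\frac{107383}{3}} = \frac{\sqrt{322149}}{3}$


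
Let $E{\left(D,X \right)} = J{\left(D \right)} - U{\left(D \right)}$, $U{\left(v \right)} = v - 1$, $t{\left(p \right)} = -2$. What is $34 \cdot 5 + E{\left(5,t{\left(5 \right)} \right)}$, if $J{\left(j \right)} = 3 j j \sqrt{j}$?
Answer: $166 + 75 \sqrt{5} \approx 333.71$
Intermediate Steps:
$J{\left(j \right)} = 3 j^{\frac{5}{2}}$ ($J{\left(j \right)} = 3 j^{2} \sqrt{j} = 3 j^{\frac{5}{2}}$)
$U{\left(v \right)} = -1 + v$ ($U{\left(v \right)} = v - 1 = -1 + v$)
$E{\left(D,X \right)} = 1 - D + 3 D^{\frac{5}{2}}$ ($E{\left(D,X \right)} = 3 D^{\frac{5}{2}} - \left(-1 + D\right) = 1 - D + 3 D^{\frac{5}{2}}$)
$34 \cdot 5 + E{\left(5,t{\left(5 \right)} \right)} = 34 \cdot 5 + \left(1 - 5 + 3 \cdot 5^{\frac{5}{2}}\right) = 170 + \left(1 - 5 + 3 \cdot 25 \sqrt{5}\right) = 170 + \left(1 - 5 + 75 \sqrt{5}\right) = 170 - \left(4 - 75 \sqrt{5}\right) = 166 + 75 \sqrt{5}$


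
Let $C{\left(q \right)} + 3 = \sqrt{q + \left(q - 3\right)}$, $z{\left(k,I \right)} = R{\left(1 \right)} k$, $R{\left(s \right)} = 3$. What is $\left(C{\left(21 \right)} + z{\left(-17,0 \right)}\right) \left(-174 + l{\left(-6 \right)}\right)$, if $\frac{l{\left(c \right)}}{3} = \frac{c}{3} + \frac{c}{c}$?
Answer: $9558 - 177 \sqrt{39} \approx 8452.6$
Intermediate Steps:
$l{\left(c \right)} = 3 + c$ ($l{\left(c \right)} = 3 \left(\frac{c}{3} + \frac{c}{c}\right) = 3 \left(c \frac{1}{3} + 1\right) = 3 \left(\frac{c}{3} + 1\right) = 3 \left(1 + \frac{c}{3}\right) = 3 + c$)
$z{\left(k,I \right)} = 3 k$
$C{\left(q \right)} = -3 + \sqrt{-3 + 2 q}$ ($C{\left(q \right)} = -3 + \sqrt{q + \left(q - 3\right)} = -3 + \sqrt{q + \left(-3 + q\right)} = -3 + \sqrt{-3 + 2 q}$)
$\left(C{\left(21 \right)} + z{\left(-17,0 \right)}\right) \left(-174 + l{\left(-6 \right)}\right) = \left(\left(-3 + \sqrt{-3 + 2 \cdot 21}\right) + 3 \left(-17\right)\right) \left(-174 + \left(3 - 6\right)\right) = \left(\left(-3 + \sqrt{-3 + 42}\right) - 51\right) \left(-174 - 3\right) = \left(\left(-3 + \sqrt{39}\right) - 51\right) \left(-177\right) = \left(-54 + \sqrt{39}\right) \left(-177\right) = 9558 - 177 \sqrt{39}$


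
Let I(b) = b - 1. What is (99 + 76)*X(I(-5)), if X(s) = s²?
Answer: 6300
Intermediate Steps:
I(b) = -1 + b
(99 + 76)*X(I(-5)) = (99 + 76)*(-1 - 5)² = 175*(-6)² = 175*36 = 6300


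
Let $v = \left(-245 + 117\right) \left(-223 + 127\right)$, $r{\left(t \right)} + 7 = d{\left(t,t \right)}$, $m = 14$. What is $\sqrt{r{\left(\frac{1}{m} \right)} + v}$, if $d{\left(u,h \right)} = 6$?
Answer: $\sqrt{12287} \approx 110.85$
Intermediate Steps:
$r{\left(t \right)} = -1$ ($r{\left(t \right)} = -7 + 6 = -1$)
$v = 12288$ ($v = \left(-128\right) \left(-96\right) = 12288$)
$\sqrt{r{\left(\frac{1}{m} \right)} + v} = \sqrt{-1 + 12288} = \sqrt{12287}$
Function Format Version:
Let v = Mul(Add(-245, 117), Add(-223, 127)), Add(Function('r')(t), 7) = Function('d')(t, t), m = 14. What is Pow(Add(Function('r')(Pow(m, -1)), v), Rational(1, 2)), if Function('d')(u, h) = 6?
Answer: Pow(12287, Rational(1, 2)) ≈ 110.85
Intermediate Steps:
Function('r')(t) = -1 (Function('r')(t) = Add(-7, 6) = -1)
v = 12288 (v = Mul(-128, -96) = 12288)
Pow(Add(Function('r')(Pow(m, -1)), v), Rational(1, 2)) = Pow(Add(-1, 12288), Rational(1, 2)) = Pow(12287, Rational(1, 2))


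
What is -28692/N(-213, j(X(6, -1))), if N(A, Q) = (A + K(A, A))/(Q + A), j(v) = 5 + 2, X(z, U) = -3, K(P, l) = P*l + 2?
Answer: 2955276/22579 ≈ 130.89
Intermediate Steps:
K(P, l) = 2 + P*l
j(v) = 7
N(A, Q) = (2 + A + A²)/(A + Q) (N(A, Q) = (A + (2 + A*A))/(Q + A) = (A + (2 + A²))/(A + Q) = (2 + A + A²)/(A + Q))
-28692/N(-213, j(X(6, -1))) = -28692*(-213 + 7)/(2 - 213 + (-213)²) = -28692*(-206/(2 - 213 + 45369)) = -28692/((-1/206*45158)) = -28692/(-22579/103) = -28692*(-103/22579) = 2955276/22579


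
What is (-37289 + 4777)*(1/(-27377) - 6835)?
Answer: 6083703831552/27377 ≈ 2.2222e+8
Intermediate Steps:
(-37289 + 4777)*(1/(-27377) - 6835) = -32512*(-1/27377 - 6835) = -32512*(-187121796/27377) = 6083703831552/27377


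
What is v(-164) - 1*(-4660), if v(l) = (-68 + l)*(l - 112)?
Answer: 68692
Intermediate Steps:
v(l) = (-112 + l)*(-68 + l) (v(l) = (-68 + l)*(-112 + l) = (-112 + l)*(-68 + l))
v(-164) - 1*(-4660) = (7616 + (-164)**2 - 180*(-164)) - 1*(-4660) = (7616 + 26896 + 29520) + 4660 = 64032 + 4660 = 68692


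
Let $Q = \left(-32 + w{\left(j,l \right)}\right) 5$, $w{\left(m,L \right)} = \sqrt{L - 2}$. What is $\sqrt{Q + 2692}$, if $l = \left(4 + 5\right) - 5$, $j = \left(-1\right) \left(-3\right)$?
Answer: $\sqrt{2532 + 5 \sqrt{2}} \approx 50.389$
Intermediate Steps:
$j = 3$
$l = 4$ ($l = 9 - 5 = 4$)
$w{\left(m,L \right)} = \sqrt{-2 + L}$
$Q = -160 + 5 \sqrt{2}$ ($Q = \left(-32 + \sqrt{-2 + 4}\right) 5 = \left(-32 + \sqrt{2}\right) 5 = -160 + 5 \sqrt{2} \approx -152.93$)
$\sqrt{Q + 2692} = \sqrt{\left(-160 + 5 \sqrt{2}\right) + 2692} = \sqrt{2532 + 5 \sqrt{2}}$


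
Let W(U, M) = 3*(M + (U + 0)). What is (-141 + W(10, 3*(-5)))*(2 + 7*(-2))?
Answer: 1872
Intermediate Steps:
W(U, M) = 3*M + 3*U (W(U, M) = 3*(M + U) = 3*M + 3*U)
(-141 + W(10, 3*(-5)))*(2 + 7*(-2)) = (-141 + (3*(3*(-5)) + 3*10))*(2 + 7*(-2)) = (-141 + (3*(-15) + 30))*(2 - 14) = (-141 + (-45 + 30))*(-12) = (-141 - 15)*(-12) = -156*(-12) = 1872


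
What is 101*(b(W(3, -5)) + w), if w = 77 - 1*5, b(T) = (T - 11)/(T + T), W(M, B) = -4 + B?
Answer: 66458/9 ≈ 7384.2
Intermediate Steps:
b(T) = (-11 + T)/(2*T) (b(T) = (-11 + T)/((2*T)) = (-11 + T)*(1/(2*T)) = (-11 + T)/(2*T))
w = 72 (w = 77 - 5 = 72)
101*(b(W(3, -5)) + w) = 101*((-11 + (-4 - 5))/(2*(-4 - 5)) + 72) = 101*((1/2)*(-11 - 9)/(-9) + 72) = 101*((1/2)*(-1/9)*(-20) + 72) = 101*(10/9 + 72) = 101*(658/9) = 66458/9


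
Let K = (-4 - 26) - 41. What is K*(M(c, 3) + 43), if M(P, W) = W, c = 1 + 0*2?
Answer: -3266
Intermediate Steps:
c = 1 (c = 1 + 0 = 1)
K = -71 (K = -30 - 41 = -71)
K*(M(c, 3) + 43) = -71*(3 + 43) = -71*46 = -3266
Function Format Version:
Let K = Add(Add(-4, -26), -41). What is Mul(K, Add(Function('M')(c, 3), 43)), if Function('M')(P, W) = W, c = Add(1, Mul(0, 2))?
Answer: -3266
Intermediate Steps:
c = 1 (c = Add(1, 0) = 1)
K = -71 (K = Add(-30, -41) = -71)
Mul(K, Add(Function('M')(c, 3), 43)) = Mul(-71, Add(3, 43)) = Mul(-71, 46) = -3266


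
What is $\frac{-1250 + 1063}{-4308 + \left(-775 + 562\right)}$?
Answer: $\frac{17}{411} \approx 0.041363$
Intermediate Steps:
$\frac{-1250 + 1063}{-4308 + \left(-775 + 562\right)} = - \frac{187}{-4308 - 213} = - \frac{187}{-4521} = \left(-187\right) \left(- \frac{1}{4521}\right) = \frac{17}{411}$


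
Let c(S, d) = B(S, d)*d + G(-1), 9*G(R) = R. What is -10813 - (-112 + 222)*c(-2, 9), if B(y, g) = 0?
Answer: -97207/9 ≈ -10801.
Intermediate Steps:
G(R) = R/9
c(S, d) = -⅑ (c(S, d) = 0*d + (⅑)*(-1) = 0 - ⅑ = -⅑)
-10813 - (-112 + 222)*c(-2, 9) = -10813 - (-112 + 222)*(-1)/9 = -10813 - 110*(-1)/9 = -10813 - 1*(-110/9) = -10813 + 110/9 = -97207/9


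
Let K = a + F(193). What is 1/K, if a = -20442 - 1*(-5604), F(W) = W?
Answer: -1/14645 ≈ -6.8283e-5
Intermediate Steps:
a = -14838 (a = -20442 + 5604 = -14838)
K = -14645 (K = -14838 + 193 = -14645)
1/K = 1/(-14645) = -1/14645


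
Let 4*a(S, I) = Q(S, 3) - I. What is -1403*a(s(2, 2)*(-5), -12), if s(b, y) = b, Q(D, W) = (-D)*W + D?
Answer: -11224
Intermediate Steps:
Q(D, W) = D - D*W (Q(D, W) = -D*W + D = D - D*W)
a(S, I) = -S/2 - I/4 (a(S, I) = (S*(1 - 1*3) - I)/4 = (S*(1 - 3) - I)/4 = (S*(-2) - I)/4 = (-2*S - I)/4 = (-I - 2*S)/4 = -S/2 - I/4)
-1403*a(s(2, 2)*(-5), -12) = -1403*(-(-5) - ¼*(-12)) = -1403*(-½*(-10) + 3) = -1403*(5 + 3) = -1403*8 = -11224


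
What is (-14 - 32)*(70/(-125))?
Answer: 644/25 ≈ 25.760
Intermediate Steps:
(-14 - 32)*(70/(-125)) = -3220*(-1)/125 = -46*(-14/25) = 644/25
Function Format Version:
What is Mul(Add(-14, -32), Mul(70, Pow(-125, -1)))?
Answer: Rational(644, 25) ≈ 25.760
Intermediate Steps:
Mul(Add(-14, -32), Mul(70, Pow(-125, -1))) = Mul(-46, Mul(70, Rational(-1, 125))) = Mul(-46, Rational(-14, 25)) = Rational(644, 25)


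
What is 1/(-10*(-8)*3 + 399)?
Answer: 1/639 ≈ 0.0015649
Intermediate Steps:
1/(-10*(-8)*3 + 399) = 1/(80*3 + 399) = 1/(240 + 399) = 1/639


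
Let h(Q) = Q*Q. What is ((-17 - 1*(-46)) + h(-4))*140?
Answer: 6300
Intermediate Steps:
h(Q) = Q²
((-17 - 1*(-46)) + h(-4))*140 = ((-17 - 1*(-46)) + (-4)²)*140 = ((-17 + 46) + 16)*140 = (29 + 16)*140 = 45*140 = 6300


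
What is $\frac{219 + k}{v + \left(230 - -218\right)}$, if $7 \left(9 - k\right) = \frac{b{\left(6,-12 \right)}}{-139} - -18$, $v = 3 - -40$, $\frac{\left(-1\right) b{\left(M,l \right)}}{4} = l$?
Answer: $\frac{219390}{477743} \approx 0.45922$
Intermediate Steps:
$b{\left(M,l \right)} = - 4 l$
$v = 43$ ($v = 3 + 40 = 43$)
$k = \frac{6303}{973}$ ($k = 9 - \frac{\frac{\left(-4\right) \left(-12\right)}{-139} - -18}{7} = 9 - \frac{48 \left(- \frac{1}{139}\right) + 18}{7} = 9 - \frac{- \frac{48}{139} + 18}{7} = 9 - \frac{2454}{973} = \frac{6303}{973} \approx 6.4779$)
$\frac{219 + k}{v + \left(230 - -218\right)} = \frac{219 + \frac{6303}{973}}{43 + \left(230 - -218\right)} = \frac{219390}{973 \left(43 + \left(230 + 218\right)\right)} = \frac{219390}{973 \left(43 + 448\right)} = \frac{219390}{973 \cdot 491} = \frac{219390}{973} \cdot \frac{1}{491} = \frac{219390}{477743}$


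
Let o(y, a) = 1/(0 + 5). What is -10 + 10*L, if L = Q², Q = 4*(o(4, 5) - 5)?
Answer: 18382/5 ≈ 3676.4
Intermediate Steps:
o(y, a) = ⅕ (o(y, a) = 1/5 = ⅕)
Q = -96/5 (Q = 4*(⅕ - 5) = 4*(-24/5) = -96/5 ≈ -19.200)
L = 9216/25 (L = (-96/5)² = 9216/25 ≈ 368.64)
-10 + 10*L = -10 + 10*(9216/25) = -10 + 18432/5 = 18382/5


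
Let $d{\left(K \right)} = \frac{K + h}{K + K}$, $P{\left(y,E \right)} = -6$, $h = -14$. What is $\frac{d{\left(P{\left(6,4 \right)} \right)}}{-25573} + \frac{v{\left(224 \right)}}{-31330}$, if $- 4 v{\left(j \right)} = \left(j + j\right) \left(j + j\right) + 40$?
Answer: $\frac{1925031542}{1201803135} \approx 1.6018$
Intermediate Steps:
$d{\left(K \right)} = \frac{-14 + K}{2 K}$ ($d{\left(K \right)} = \frac{K - 14}{K + K} = \frac{-14 + K}{2 K}$)
$v{\left(j \right)} = -10 - j^{2}$ ($v{\left(j \right)} = - \frac{\left(j + j\right) \left(j + j\right) + 40}{4} = - \frac{2 j 2 j + 40}{4} = - \frac{4 j^{2} + 40}{4} = - \frac{40 + 4 j^{2}}{4} = -10 - j^{2}$)
$\frac{d{\left(P{\left(6,4 \right)} \right)}}{-25573} + \frac{v{\left(224 \right)}}{-31330} = \frac{\frac{1}{2} \frac{1}{-6} \left(-14 - 6\right)}{-25573} + \frac{-10 - 224^{2}}{-31330} = \frac{1}{2} \left(- \frac{1}{6}\right) \left(-20\right) \left(- \frac{1}{25573}\right) + \left(-10 - 50176\right) \left(- \frac{1}{31330}\right) = \frac{5}{3} \left(- \frac{1}{25573}\right) + \left(-10 - 50176\right) \left(- \frac{1}{31330}\right) = - \frac{5}{76719} - - \frac{25093}{15665} = - \frac{5}{76719} + \frac{25093}{15665} = \frac{1925031542}{1201803135}$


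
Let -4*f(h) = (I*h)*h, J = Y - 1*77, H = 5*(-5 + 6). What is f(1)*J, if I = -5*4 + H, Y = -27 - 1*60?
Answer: -615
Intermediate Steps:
Y = -87 (Y = -27 - 60 = -87)
H = 5 (H = 5*1 = 5)
J = -164 (J = -87 - 1*77 = -87 - 77 = -164)
I = -15 (I = -5*4 + 5 = -20 + 5 = -15)
f(h) = 15*h²/4 (f(h) = -(-15*h)*h/4 = -(-15)*h²/4 = 15*h²/4)
f(1)*J = ((15/4)*1²)*(-164) = ((15/4)*1)*(-164) = (15/4)*(-164) = -615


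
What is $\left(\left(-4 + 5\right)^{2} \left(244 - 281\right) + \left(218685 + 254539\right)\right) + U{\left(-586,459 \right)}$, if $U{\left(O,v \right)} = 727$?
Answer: $473914$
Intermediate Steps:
$\left(\left(-4 + 5\right)^{2} \left(244 - 281\right) + \left(218685 + 254539\right)\right) + U{\left(-586,459 \right)} = \left(\left(-4 + 5\right)^{2} \left(244 - 281\right) + \left(218685 + 254539\right)\right) + 727 = \left(1^{2} \left(-37\right) + 473224\right) + 727 = \left(1 \left(-37\right) + 473224\right) + 727 = \left(-37 + 473224\right) + 727 = 473187 + 727 = 473914$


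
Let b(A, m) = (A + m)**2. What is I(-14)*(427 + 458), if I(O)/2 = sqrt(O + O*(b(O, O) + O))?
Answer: 1770*I*sqrt(10794) ≈ 1.8389e+5*I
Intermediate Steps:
I(O) = 2*sqrt(O + O*(O + 4*O**2)) (I(O) = 2*sqrt(O + O*((O + O)**2 + O)) = 2*sqrt(O + O*((2*O)**2 + O)) = 2*sqrt(O + O*(4*O**2 + O)) = 2*sqrt(O + O*(O + 4*O**2)))
I(-14)*(427 + 458) = (2*sqrt(-14*(1 - 14 + 4*(-14)**2)))*(427 + 458) = (2*sqrt(-14*(1 - 14 + 4*196)))*885 = (2*sqrt(-14*(1 - 14 + 784)))*885 = (2*sqrt(-14*771))*885 = (2*sqrt(-10794))*885 = (2*(I*sqrt(10794)))*885 = (2*I*sqrt(10794))*885 = 1770*I*sqrt(10794)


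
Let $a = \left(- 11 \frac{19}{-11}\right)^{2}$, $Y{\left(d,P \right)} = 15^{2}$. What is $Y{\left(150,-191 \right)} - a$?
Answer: $-136$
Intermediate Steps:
$Y{\left(d,P \right)} = 225$
$a = 361$ ($a = \left(- 11 \cdot 19 \left(- \frac{1}{11}\right)\right)^{2} = \left(\left(-11\right) \left(- \frac{19}{11}\right)\right)^{2} = 19^{2} = 361$)
$Y{\left(150,-191 \right)} - a = 225 - 361 = -136$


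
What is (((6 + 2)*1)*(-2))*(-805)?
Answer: 12880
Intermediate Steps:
(((6 + 2)*1)*(-2))*(-805) = ((8*1)*(-2))*(-805) = (8*(-2))*(-805) = -16*(-805) = 12880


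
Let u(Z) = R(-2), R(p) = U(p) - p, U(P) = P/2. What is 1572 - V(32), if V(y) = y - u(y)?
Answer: 1541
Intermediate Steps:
U(P) = P/2 (U(P) = P*(½) = P/2)
R(p) = -p/2 (R(p) = p/2 - p = -p/2)
u(Z) = 1 (u(Z) = -½*(-2) = 1)
V(y) = -1 + y (V(y) = y - 1*1 = y - 1 = -1 + y)
1572 - V(32) = 1572 - (-1 + 32) = 1572 - 1*31 = 1572 - 31 = 1541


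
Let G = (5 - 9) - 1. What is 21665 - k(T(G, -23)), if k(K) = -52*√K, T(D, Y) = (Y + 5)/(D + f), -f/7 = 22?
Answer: 21665 + 52*√318/53 ≈ 21683.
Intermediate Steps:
f = -154 (f = -7*22 = -154)
G = -5 (G = -4 - 1 = -5)
T(D, Y) = (5 + Y)/(-154 + D) (T(D, Y) = (Y + 5)/(D - 154) = (5 + Y)/(-154 + D))
21665 - k(T(G, -23)) = 21665 - (-52)*√((5 - 23)/(-154 - 5)) = 21665 - (-52)*√(-18/(-159)) = 21665 - (-52)*√(-1/159*(-18)) = 21665 - (-52)*√(6/53) = 21665 - (-52)*√318/53 = 21665 + 52*√318/53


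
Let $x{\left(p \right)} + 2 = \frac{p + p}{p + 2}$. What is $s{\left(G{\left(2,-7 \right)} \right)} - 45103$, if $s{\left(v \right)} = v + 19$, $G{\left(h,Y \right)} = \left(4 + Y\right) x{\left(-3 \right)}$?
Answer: $-45096$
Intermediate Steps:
$x{\left(p \right)} = -2 + \frac{2 p}{2 + p}$ ($x{\left(p \right)} = -2 + \frac{p + p}{p + 2} = -2 + \frac{2 p}{2 + p}$)
$G{\left(h,Y \right)} = 16 + 4 Y$ ($G{\left(h,Y \right)} = \left(4 + Y\right) \left(- \frac{4}{2 - 3}\right) = \left(4 + Y\right) \left(- \frac{4}{-1}\right) = \left(4 + Y\right) \left(\left(-4\right) \left(-1\right)\right) = \left(4 + Y\right) 4 = 16 + 4 Y$)
$s{\left(v \right)} = 19 + v$
$s{\left(G{\left(2,-7 \right)} \right)} - 45103 = \left(19 + \left(16 + 4 \left(-7\right)\right)\right) - 45103 = \left(19 + \left(16 - 28\right)\right) - 45103 = \left(19 - 12\right) - 45103 = 7 - 45103 = -45096$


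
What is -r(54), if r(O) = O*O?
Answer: -2916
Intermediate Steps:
r(O) = O²
-r(54) = -1*54² = -1*2916 = -2916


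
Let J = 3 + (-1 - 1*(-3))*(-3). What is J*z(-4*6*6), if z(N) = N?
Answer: 432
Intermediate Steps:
J = -3 (J = 3 + (-1 + 3)*(-3) = 3 + 2*(-3) = 3 - 6 = -3)
J*z(-4*6*6) = -3*(-4*6)*6 = -(-72)*6 = -3*(-144) = 432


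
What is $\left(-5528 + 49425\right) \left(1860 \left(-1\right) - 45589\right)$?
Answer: $-2082868753$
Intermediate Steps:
$\left(-5528 + 49425\right) \left(1860 \left(-1\right) - 45589\right) = 43897 \left(-1860 - 45589\right) = 43897 \left(-47449\right) = -2082868753$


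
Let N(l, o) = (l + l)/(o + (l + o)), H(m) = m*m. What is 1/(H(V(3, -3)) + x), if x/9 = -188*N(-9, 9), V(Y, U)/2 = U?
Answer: 1/3420 ≈ 0.00029240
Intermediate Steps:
V(Y, U) = 2*U
H(m) = m²
N(l, o) = 2*l/(l + 2*o) (N(l, o) = (2*l)/(l + 2*o) = 2*l/(l + 2*o))
x = 3384 (x = 9*(-376*(-9)/(-9 + 2*9)) = 9*(-376*(-9)/(-9 + 18)) = 9*(-376*(-9)/9) = 9*(-188*(-2)) = 9*376 = 3384)
1/(H(V(3, -3)) + x) = 1/((2*(-3))² + 3384) = 1/((-6)² + 3384) = 1/(36 + 3384) = 1/3420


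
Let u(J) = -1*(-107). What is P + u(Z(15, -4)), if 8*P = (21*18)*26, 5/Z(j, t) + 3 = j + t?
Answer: 2671/2 ≈ 1335.5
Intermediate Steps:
Z(j, t) = 5/(-3 + j + t) (Z(j, t) = 5/(-3 + (j + t)) = 5/(-3 + j + t))
P = 2457/2 (P = ((21*18)*26)/8 = (378*26)/8 = (⅛)*9828 = 2457/2 ≈ 1228.5)
u(J) = 107
P + u(Z(15, -4)) = 2457/2 + 107 = 2671/2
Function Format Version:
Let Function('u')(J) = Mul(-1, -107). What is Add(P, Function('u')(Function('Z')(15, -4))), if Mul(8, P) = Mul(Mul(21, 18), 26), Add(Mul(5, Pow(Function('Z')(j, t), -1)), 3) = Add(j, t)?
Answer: Rational(2671, 2) ≈ 1335.5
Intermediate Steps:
Function('Z')(j, t) = Mul(5, Pow(Add(-3, j, t), -1)) (Function('Z')(j, t) = Mul(5, Pow(Add(-3, Add(j, t)), -1)) = Mul(5, Pow(Add(-3, j, t), -1)))
P = Rational(2457, 2) (P = Mul(Rational(1, 8), Mul(Mul(21, 18), 26)) = Mul(Rational(1, 8), Mul(378, 26)) = Mul(Rational(1, 8), 9828) = Rational(2457, 2) ≈ 1228.5)
Function('u')(J) = 107
Add(P, Function('u')(Function('Z')(15, -4))) = Add(Rational(2457, 2), 107) = Rational(2671, 2)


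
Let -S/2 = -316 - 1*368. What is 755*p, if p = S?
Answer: 1032840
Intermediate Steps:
S = 1368 (S = -2*(-316 - 1*368) = -2*(-316 - 368) = -2*(-684) = 1368)
p = 1368
755*p = 755*1368 = 1032840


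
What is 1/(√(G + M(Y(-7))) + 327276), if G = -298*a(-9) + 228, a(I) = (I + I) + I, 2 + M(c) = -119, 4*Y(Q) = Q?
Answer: 327276/107109572023 - √8153/107109572023 ≈ 3.0547e-6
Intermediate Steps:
Y(Q) = Q/4
M(c) = -121 (M(c) = -2 - 119 = -121)
a(I) = 3*I (a(I) = 2*I + I = 3*I)
G = 8274 (G = -894*(-9) + 228 = -298*(-27) + 228 = 8046 + 228 = 8274)
1/(√(G + M(Y(-7))) + 327276) = 1/(√(8274 - 121) + 327276) = 1/(√8153 + 327276) = 1/(327276 + √8153)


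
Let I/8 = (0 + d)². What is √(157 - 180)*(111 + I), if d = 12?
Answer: 1263*I*√23 ≈ 6057.1*I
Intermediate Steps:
I = 1152 (I = 8*(0 + 12)² = 8*12² = 8*144 = 1152)
√(157 - 180)*(111 + I) = √(157 - 180)*(111 + 1152) = √(-23)*1263 = (I*√23)*1263 = 1263*I*√23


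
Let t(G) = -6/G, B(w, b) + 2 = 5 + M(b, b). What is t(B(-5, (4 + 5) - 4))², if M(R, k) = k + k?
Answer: 36/169 ≈ 0.21302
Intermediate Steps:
M(R, k) = 2*k
B(w, b) = 3 + 2*b (B(w, b) = -2 + (5 + 2*b) = 3 + 2*b)
t(B(-5, (4 + 5) - 4))² = (-6/(3 + 2*((4 + 5) - 4)))² = (-6/(3 + 2*(9 - 4)))² = (-6/(3 + 2*5))² = (-6/(3 + 10))² = (-6/13)² = 36/169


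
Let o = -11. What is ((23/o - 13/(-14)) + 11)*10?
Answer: 7575/77 ≈ 98.377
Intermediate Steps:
((23/o - 13/(-14)) + 11)*10 = ((23/(-11) - 13/(-14)) + 11)*10 = ((23*(-1/11) - 13*(-1/14)) + 11)*10 = ((-23/11 + 13/14) + 11)*10 = (-179/154 + 11)*10 = (1515/154)*10 = 7575/77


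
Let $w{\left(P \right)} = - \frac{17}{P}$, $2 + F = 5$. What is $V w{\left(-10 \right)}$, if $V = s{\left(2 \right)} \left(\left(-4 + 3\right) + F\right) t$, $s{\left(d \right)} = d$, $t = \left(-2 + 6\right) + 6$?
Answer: $68$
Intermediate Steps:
$F = 3$ ($F = -2 + 5 = 3$)
$t = 10$ ($t = 4 + 6 = 10$)
$V = 40$ ($V = 2 \left(\left(-4 + 3\right) + 3\right) 10 = 2 \left(-1 + 3\right) 10 = 2 \cdot 2 \cdot 10 = 4 \cdot 10 = 40$)
$V w{\left(-10 \right)} = 40 \left(- \frac{17}{-10}\right) = 40 \left(\left(-17\right) \left(- \frac{1}{10}\right)\right) = 40 \cdot \frac{17}{10} = 68$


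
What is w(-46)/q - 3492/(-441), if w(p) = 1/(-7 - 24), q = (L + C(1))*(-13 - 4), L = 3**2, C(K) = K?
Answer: 2044809/258230 ≈ 7.9186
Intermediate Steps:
L = 9
q = -170 (q = (9 + 1)*(-13 - 4) = 10*(-17) = -170)
w(p) = -1/31 (w(p) = 1/(-31) = -1/31)
w(-46)/q - 3492/(-441) = -1/31/(-170) - 3492/(-441) = -1/31*(-1/170) - 3492*(-1/441) = 1/5270 + 388/49 = 2044809/258230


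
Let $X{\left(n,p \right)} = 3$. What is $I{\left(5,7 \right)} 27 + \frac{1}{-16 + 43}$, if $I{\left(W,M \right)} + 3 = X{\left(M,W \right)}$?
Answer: $\frac{1}{27} \approx 0.037037$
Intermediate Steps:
$I{\left(W,M \right)} = 0$ ($I{\left(W,M \right)} = -3 + 3 = 0$)
$I{\left(5,7 \right)} 27 + \frac{1}{-16 + 43} = 0 \cdot 27 + \frac{1}{-16 + 43} = 0 + \frac{1}{27} = \frac{1}{27}$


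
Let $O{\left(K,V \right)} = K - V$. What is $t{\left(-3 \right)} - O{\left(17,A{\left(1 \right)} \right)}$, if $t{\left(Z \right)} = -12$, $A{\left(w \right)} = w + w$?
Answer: $-27$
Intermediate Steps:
$A{\left(w \right)} = 2 w$
$t{\left(-3 \right)} - O{\left(17,A{\left(1 \right)} \right)} = -12 - \left(17 - 2 \cdot 1\right) = -12 - \left(17 - 2\right) = -12 - 15 = -27$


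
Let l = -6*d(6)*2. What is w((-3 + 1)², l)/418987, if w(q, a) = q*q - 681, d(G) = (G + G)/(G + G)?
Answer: -665/418987 ≈ -0.0015872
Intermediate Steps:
d(G) = 1 (d(G) = (2*G)/((2*G)) = (2*G)*(1/(2*G)) = 1)
l = -12 (l = -6*1*2 = -6*2 = -12)
w(q, a) = -681 + q² (w(q, a) = q² - 681 = -681 + q²)
w((-3 + 1)², l)/418987 = (-681 + ((-3 + 1)²)²)/418987 = (-681 + ((-2)²)²)*(1/418987) = (-681 + 4²)*(1/418987) = (-681 + 16)*(1/418987) = -665*1/418987 = -665/418987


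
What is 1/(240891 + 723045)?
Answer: 1/963936 ≈ 1.0374e-6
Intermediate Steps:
1/(240891 + 723045) = 1/963936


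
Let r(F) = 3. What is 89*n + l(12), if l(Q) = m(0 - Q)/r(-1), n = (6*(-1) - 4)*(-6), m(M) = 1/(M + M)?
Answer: 384479/72 ≈ 5340.0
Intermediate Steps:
m(M) = 1/(2*M)
n = 60 (n = (-6 - 4)*(-6) = -10*(-6) = 60)
l(Q) = -1/(6*Q) (l(Q) = (1/(2*(0 - Q)))/3 = (1/(2*((-Q))))*(1/3) = ((-1/Q)/2)*(1/3) = -1/(2*Q)*(1/3) = -1/(6*Q))
89*n + l(12) = 89*60 - 1/6/12 = 5340 - 1/6*1/12 = 5340 - 1/72 = 384479/72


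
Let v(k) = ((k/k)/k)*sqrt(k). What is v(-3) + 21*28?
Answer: 588 - I*sqrt(3)/3 ≈ 588.0 - 0.57735*I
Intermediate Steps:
v(k) = 1/sqrt(k) (v(k) = (1/k)*sqrt(k) = sqrt(k)/k = 1/sqrt(k))
v(-3) + 21*28 = 1/sqrt(-3) + 21*28 = -I*sqrt(3)/3 + 588 = 588 - I*sqrt(3)/3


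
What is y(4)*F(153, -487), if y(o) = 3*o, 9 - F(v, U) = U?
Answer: 5952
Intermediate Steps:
F(v, U) = 9 - U
y(4)*F(153, -487) = (3*4)*(9 - 1*(-487)) = 12*(9 + 487) = 12*496 = 5952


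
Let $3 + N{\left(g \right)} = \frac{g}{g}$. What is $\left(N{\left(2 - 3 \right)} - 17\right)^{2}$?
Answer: $361$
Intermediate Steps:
$N{\left(g \right)} = -2$ ($N{\left(g \right)} = -3 + \frac{g}{g} = -3 + 1 = -2$)
$\left(N{\left(2 - 3 \right)} - 17\right)^{2} = \left(-2 - 17\right)^{2} = \left(-19\right)^{2} = 361$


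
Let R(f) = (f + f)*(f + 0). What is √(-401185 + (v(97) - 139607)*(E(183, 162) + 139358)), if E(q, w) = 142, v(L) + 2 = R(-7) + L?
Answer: I*√19448654185 ≈ 1.3946e+5*I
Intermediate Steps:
R(f) = 2*f² (R(f) = (2*f)*f = 2*f²)
v(L) = 96 + L (v(L) = -2 + (2*(-7)² + L) = -2 + (2*49 + L) = -2 + (98 + L) = 96 + L)
√(-401185 + (v(97) - 139607)*(E(183, 162) + 139358)) = √(-401185 + ((96 + 97) - 139607)*(142 + 139358)) = √(-401185 + (193 - 139607)*139500) = √(-401185 - 139414*139500) = √(-401185 - 19448253000) = √(-19448654185) = I*√19448654185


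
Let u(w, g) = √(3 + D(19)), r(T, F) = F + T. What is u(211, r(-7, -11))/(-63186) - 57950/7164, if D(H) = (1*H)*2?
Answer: -28975/3582 - √41/63186 ≈ -8.0892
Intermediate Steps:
D(H) = 2*H (D(H) = H*2 = 2*H)
u(w, g) = √41 (u(w, g) = √(3 + 2*19) = √(3 + 38) = √41)
u(211, r(-7, -11))/(-63186) - 57950/7164 = √41/(-63186) - 57950/7164 = √41*(-1/63186) - 57950*1/7164 = -√41/63186 - 28975/3582 = -28975/3582 - √41/63186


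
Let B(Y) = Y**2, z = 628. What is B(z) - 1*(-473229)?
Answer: 867613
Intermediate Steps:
B(z) - 1*(-473229) = 628**2 - 1*(-473229) = 394384 + 473229 = 867613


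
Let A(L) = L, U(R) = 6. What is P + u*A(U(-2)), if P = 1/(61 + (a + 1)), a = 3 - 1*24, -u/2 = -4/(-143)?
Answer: -1825/5863 ≈ -0.31127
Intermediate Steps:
u = -8/143 (u = -(-8)/(-143) = -(-8)*(-1)/143 = -2*4/143 = -8/143 ≈ -0.055944)
a = -21 (a = 3 - 24 = -21)
P = 1/41 (P = 1/(61 + (-21 + 1)) = 1/(61 - 20) = 1/41 ≈ 0.024390)
P + u*A(U(-2)) = 1/41 - 8/143*6 = 1/41 - 48/143 = -1825/5863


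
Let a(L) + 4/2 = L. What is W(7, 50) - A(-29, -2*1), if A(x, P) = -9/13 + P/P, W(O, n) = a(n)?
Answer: 620/13 ≈ 47.692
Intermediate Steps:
a(L) = -2 + L
W(O, n) = -2 + n
A(x, P) = 4/13 (A(x, P) = -9*1/13 + 1 = -9/13 + 1 = 4/13)
W(7, 50) - A(-29, -2*1) = (-2 + 50) - 1*4/13 = 48 - 4/13 = 620/13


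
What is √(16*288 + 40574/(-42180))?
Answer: √2049155711970/21090 ≈ 67.875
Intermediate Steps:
√(16*288 + 40574/(-42180)) = √(4608 + 40574*(-1/42180)) = √(4608 - 20287/21090) = √(97162433/21090) = √2049155711970/21090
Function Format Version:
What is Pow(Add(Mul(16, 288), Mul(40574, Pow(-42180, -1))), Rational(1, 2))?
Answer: Mul(Rational(1, 21090), Pow(2049155711970, Rational(1, 2))) ≈ 67.875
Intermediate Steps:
Pow(Add(Mul(16, 288), Mul(40574, Pow(-42180, -1))), Rational(1, 2)) = Pow(Add(4608, Mul(40574, Rational(-1, 42180))), Rational(1, 2)) = Pow(Add(4608, Rational(-20287, 21090)), Rational(1, 2)) = Pow(Rational(97162433, 21090), Rational(1, 2)) = Mul(Rational(1, 21090), Pow(2049155711970, Rational(1, 2)))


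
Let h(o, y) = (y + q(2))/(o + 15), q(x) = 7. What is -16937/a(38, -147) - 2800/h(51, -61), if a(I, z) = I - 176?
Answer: 1467611/414 ≈ 3545.0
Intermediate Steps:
a(I, z) = -176 + I
h(o, y) = (7 + y)/(15 + o) (h(o, y) = (y + 7)/(o + 15) = (7 + y)/(15 + o))
-16937/a(38, -147) - 2800/h(51, -61) = -16937/(-176 + 38) - 2800*(15 + 51)/(7 - 61) = -16937/(-138) - 2800/(-54/66) = -16937*(-1/138) - 2800/((1/66)*(-54)) = 16937/138 - 2800/(-9/11) = 16937/138 - 2800*(-11/9) = 16937/138 + 30800/9 = 1467611/414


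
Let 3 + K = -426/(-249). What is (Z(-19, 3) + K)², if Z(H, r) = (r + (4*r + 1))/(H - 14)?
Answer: 23609881/7502121 ≈ 3.1471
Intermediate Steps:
K = -107/83 (K = -3 - 426/(-249) = -3 - 426*(-1/249) = -3 + 142/83 = -107/83 ≈ -1.2892)
Z(H, r) = (1 + 5*r)/(-14 + H) (Z(H, r) = (r + (1 + 4*r))/(-14 + H) = (1 + 5*r)/(-14 + H))
(Z(-19, 3) + K)² = ((1 + 5*3)/(-14 - 19) - 107/83)² = ((1 + 15)/(-33) - 107/83)² = (-1/33*16 - 107/83)² = (-16/33 - 107/83)² = (-4859/2739)² = 23609881/7502121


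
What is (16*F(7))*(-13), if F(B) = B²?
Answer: -10192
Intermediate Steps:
(16*F(7))*(-13) = (16*7²)*(-13) = (16*49)*(-13) = 784*(-13) = -10192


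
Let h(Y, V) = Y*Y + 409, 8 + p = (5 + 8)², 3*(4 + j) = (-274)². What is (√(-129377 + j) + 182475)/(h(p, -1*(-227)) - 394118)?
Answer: -60825/122596 - I*√939201/1103364 ≈ -0.49614 - 0.00087834*I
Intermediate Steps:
j = 75064/3 (j = -4 + (⅓)*(-274)² = -4 + (⅓)*75076 = -4 + 75076/3 = 75064/3 ≈ 25021.)
p = 161 (p = -8 + (5 + 8)² = -8 + 13² = -8 + 169 = 161)
h(Y, V) = 409 + Y² (h(Y, V) = Y² + 409 = 409 + Y²)
(√(-129377 + j) + 182475)/(h(p, -1*(-227)) - 394118) = (√(-129377 + 75064/3) + 182475)/((409 + 161²) - 394118) = (√(-313067/3) + 182475)/((409 + 25921) - 394118) = (I*√939201/3 + 182475)/(26330 - 394118) = (182475 + I*√939201/3)/(-367788) = (182475 + I*√939201/3)*(-1/367788) = -60825/122596 - I*√939201/1103364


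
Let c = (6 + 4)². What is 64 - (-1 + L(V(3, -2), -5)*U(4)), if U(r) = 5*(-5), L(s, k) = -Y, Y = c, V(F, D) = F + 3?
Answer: -2435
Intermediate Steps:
V(F, D) = 3 + F
c = 100 (c = 10² = 100)
Y = 100
L(s, k) = -100 (L(s, k) = -1*100 = -100)
U(r) = -25
64 - (-1 + L(V(3, -2), -5)*U(4)) = 64 - (-1 - 100*(-25)) = 64 - (-1 + 2500) = 64 - 1*2499 = 64 - 2499 = -2435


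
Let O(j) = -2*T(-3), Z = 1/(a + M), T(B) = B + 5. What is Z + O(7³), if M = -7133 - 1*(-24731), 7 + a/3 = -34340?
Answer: -341773/85443 ≈ -4.0000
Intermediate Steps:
a = -103041 (a = -21 + 3*(-34340) = -21 - 103020 = -103041)
M = 17598 (M = -7133 + 24731 = 17598)
T(B) = 5 + B
Z = -1/85443 (Z = 1/(-103041 + 17598) = 1/(-85443) = -1/85443 ≈ -1.1704e-5)
O(j) = -4 (O(j) = -2*(5 - 3) = -2*2 = -4)
Z + O(7³) = -1/85443 - 4 = -341773/85443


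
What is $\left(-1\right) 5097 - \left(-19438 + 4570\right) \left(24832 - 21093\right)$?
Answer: $55586355$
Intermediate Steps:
$\left(-1\right) 5097 - \left(-19438 + 4570\right) \left(24832 - 21093\right) = -5097 - \left(-14868\right) 3739 = -5097 - -55591452 = -5097 + 55591452 = 55586355$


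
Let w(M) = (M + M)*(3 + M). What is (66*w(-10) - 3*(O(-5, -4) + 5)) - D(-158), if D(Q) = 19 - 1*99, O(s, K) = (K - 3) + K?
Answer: 9338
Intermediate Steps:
O(s, K) = -3 + 2*K (O(s, K) = (-3 + K) + K = -3 + 2*K)
w(M) = 2*M*(3 + M) (w(M) = (2*M)*(3 + M) = 2*M*(3 + M))
D(Q) = -80 (D(Q) = 19 - 99 = -80)
(66*w(-10) - 3*(O(-5, -4) + 5)) - D(-158) = (66*(2*(-10)*(3 - 10)) - 3*((-3 + 2*(-4)) + 5)) - 1*(-80) = (66*(2*(-10)*(-7)) - 3*((-3 - 8) + 5)) + 80 = (66*140 - 3*(-11 + 5)) + 80 = (9240 - 3*(-6)) + 80 = (9240 + 18) + 80 = 9258 + 80 = 9338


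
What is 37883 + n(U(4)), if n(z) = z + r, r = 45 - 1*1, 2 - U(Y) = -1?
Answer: 37930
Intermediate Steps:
U(Y) = 3 (U(Y) = 2 - 1*(-1) = 2 + 1 = 3)
r = 44 (r = 45 - 1 = 44)
n(z) = 44 + z (n(z) = z + 44 = 44 + z)
37883 + n(U(4)) = 37883 + (44 + 3) = 37883 + 47 = 37930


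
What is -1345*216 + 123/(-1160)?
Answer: -337003323/1160 ≈ -2.9052e+5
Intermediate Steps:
-1345*216 + 123/(-1160) = -290520 + 123*(-1/1160) = -290520 - 123/1160 = -337003323/1160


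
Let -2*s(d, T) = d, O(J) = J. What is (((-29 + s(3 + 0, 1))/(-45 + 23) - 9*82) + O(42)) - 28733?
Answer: -1294815/44 ≈ -29428.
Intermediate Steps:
s(d, T) = -d/2
(((-29 + s(3 + 0, 1))/(-45 + 23) - 9*82) + O(42)) - 28733 = (((-29 - (3 + 0)/2)/(-45 + 23) - 9*82) + 42) - 28733 = (((-29 - ½*3)/(-22) - 738) + 42) - 28733 = (((-29 - 3/2)*(-1/22) - 738) + 42) - 28733 = ((-61/2*(-1/22) - 738) + 42) - 28733 = ((61/44 - 738) + 42) - 28733 = (-32411/44 + 42) - 28733 = -30563/44 - 28733 = -1294815/44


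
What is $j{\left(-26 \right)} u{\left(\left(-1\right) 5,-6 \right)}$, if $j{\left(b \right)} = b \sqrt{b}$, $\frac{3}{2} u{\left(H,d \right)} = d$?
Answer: $104 i \sqrt{26} \approx 530.3 i$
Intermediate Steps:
$u{\left(H,d \right)} = \frac{2 d}{3}$
$j{\left(b \right)} = b^{\frac{3}{2}}$
$j{\left(-26 \right)} u{\left(\left(-1\right) 5,-6 \right)} = \left(-26\right)^{\frac{3}{2}} \cdot \frac{2}{3} \left(-6\right) = - 26 i \sqrt{26} \left(-4\right) = 104 i \sqrt{26}$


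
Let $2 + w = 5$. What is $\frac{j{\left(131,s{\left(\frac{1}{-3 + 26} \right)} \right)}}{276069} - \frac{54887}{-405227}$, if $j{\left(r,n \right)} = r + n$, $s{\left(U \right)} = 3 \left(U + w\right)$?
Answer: $\frac{349815828290}{2573024091249} \approx 0.13596$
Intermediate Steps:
$w = 3$ ($w = -2 + 5 = 3$)
$s{\left(U \right)} = 9 + 3 U$ ($s{\left(U \right)} = 3 \left(U + 3\right) = 3 \left(3 + U\right) = 9 + 3 U$)
$j{\left(r,n \right)} = n + r$
$\frac{j{\left(131,s{\left(\frac{1}{-3 + 26} \right)} \right)}}{276069} - \frac{54887}{-405227} = \frac{\left(9 + \frac{3}{-3 + 26}\right) + 131}{276069} - \frac{54887}{-405227} = \left(\left(9 + \frac{3}{23}\right) + 131\right) \frac{1}{276069} - - \frac{54887}{405227} = \left(\left(9 + 3 \cdot \frac{1}{23}\right) + 131\right) \frac{1}{276069} + \frac{54887}{405227} = \left(\left(9 + \frac{3}{23}\right) + 131\right) \frac{1}{276069} + \frac{54887}{405227} = \left(\frac{210}{23} + 131\right) \frac{1}{276069} + \frac{54887}{405227} = \frac{3223}{23} \cdot \frac{1}{276069} + \frac{54887}{405227} = \frac{3223}{6349587} + \frac{54887}{405227} = \frac{349815828290}{2573024091249}$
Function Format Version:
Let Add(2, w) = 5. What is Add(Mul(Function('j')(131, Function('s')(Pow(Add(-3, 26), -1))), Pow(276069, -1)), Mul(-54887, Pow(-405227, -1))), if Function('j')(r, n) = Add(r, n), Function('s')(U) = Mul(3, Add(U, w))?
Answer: Rational(349815828290, 2573024091249) ≈ 0.13596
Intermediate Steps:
w = 3 (w = Add(-2, 5) = 3)
Function('s')(U) = Add(9, Mul(3, U)) (Function('s')(U) = Mul(3, Add(U, 3)) = Mul(3, Add(3, U)) = Add(9, Mul(3, U)))
Function('j')(r, n) = Add(n, r)
Add(Mul(Function('j')(131, Function('s')(Pow(Add(-3, 26), -1))), Pow(276069, -1)), Mul(-54887, Pow(-405227, -1))) = Add(Mul(Add(Add(9, Mul(3, Pow(Add(-3, 26), -1))), 131), Pow(276069, -1)), Mul(-54887, Pow(-405227, -1))) = Add(Mul(Add(Add(9, Mul(3, Pow(23, -1))), 131), Rational(1, 276069)), Mul(-54887, Rational(-1, 405227))) = Add(Mul(Add(Add(9, Mul(3, Rational(1, 23))), 131), Rational(1, 276069)), Rational(54887, 405227)) = Add(Mul(Add(Add(9, Rational(3, 23)), 131), Rational(1, 276069)), Rational(54887, 405227)) = Add(Mul(Add(Rational(210, 23), 131), Rational(1, 276069)), Rational(54887, 405227)) = Add(Mul(Rational(3223, 23), Rational(1, 276069)), Rational(54887, 405227)) = Add(Rational(3223, 6349587), Rational(54887, 405227)) = Rational(349815828290, 2573024091249)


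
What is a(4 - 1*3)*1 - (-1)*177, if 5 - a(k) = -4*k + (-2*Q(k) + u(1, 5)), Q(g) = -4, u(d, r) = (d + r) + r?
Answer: 167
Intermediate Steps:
u(d, r) = d + 2*r
a(k) = -14 + 4*k (a(k) = 5 - (-4*k + (-2*(-4) + (1 + 2*5))) = 5 - (-4*k + (8 + (1 + 10))) = 5 - (-4*k + (8 + 11)) = 5 - (-4*k + 19) = 5 - (19 - 4*k) = 5 + (-19 + 4*k) = -14 + 4*k)
a(4 - 1*3)*1 - (-1)*177 = (-14 + 4*(4 - 1*3))*1 - (-1)*177 = (-14 + 4*(4 - 3))*1 - 1*(-177) = (-14 + 4*1)*1 + 177 = (-14 + 4)*1 + 177 = -10*1 + 177 = -10 + 177 = 167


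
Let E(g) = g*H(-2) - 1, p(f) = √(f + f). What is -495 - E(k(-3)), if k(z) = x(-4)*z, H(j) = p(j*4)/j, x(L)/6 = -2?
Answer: -494 + 72*I ≈ -494.0 + 72.0*I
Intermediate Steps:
x(L) = -12 (x(L) = 6*(-2) = -12)
p(f) = √2*√f (p(f) = √(2*f) = √2*√f)
H(j) = 2*√2/√j (H(j) = (√2*√(j*4))/j = (√2*√(4*j))/j = (√2*(2*√j))/j = (2*√2*√j)/j = 2*√2/√j)
k(z) = -12*z
E(g) = -1 - 2*I*g (E(g) = g*(2*√2/√(-2)) - 1 = g*(2*√2*(-I*√2/2)) - 1 = g*(-2*I) - 1 = -2*I*g - 1 = -1 - 2*I*g)
-495 - E(k(-3)) = -495 - (-1 - 2*I*(-12*(-3))) = -495 - (-1 - 2*I*36) = -495 - (-1 - 72*I) = -495 + (1 + 72*I) = -494 + 72*I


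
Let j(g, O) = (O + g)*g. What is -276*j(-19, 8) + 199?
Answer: -57485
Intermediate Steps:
j(g, O) = g*(O + g)
-276*j(-19, 8) + 199 = -(-5244)*(8 - 19) + 199 = -(-5244)*(-11) + 199 = -276*209 + 199 = -57684 + 199 = -57485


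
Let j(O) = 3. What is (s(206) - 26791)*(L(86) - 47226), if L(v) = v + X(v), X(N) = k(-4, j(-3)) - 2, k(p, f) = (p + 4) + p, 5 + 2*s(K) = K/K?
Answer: 1263182778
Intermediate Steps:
s(K) = -2 (s(K) = -5/2 + (K/K)/2 = -5/2 + (½)*1 = -5/2 + ½ = -2)
k(p, f) = 4 + 2*p (k(p, f) = (4 + p) + p = 4 + 2*p)
X(N) = -6 (X(N) = (4 + 2*(-4)) - 2 = (4 - 8) - 2 = -4 - 2 = -6)
L(v) = -6 + v (L(v) = v - 6 = -6 + v)
(s(206) - 26791)*(L(86) - 47226) = (-2 - 26791)*((-6 + 86) - 47226) = -26793*(80 - 47226) = -26793*(-47146) = 1263182778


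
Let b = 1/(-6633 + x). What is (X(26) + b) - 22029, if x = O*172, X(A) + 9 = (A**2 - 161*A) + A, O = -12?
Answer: -221964835/8697 ≈ -25522.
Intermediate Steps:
X(A) = -9 + A**2 - 160*A (X(A) = -9 + ((A**2 - 161*A) + A) = -9 + (A**2 - 160*A) = -9 + A**2 - 160*A)
x = -2064 (x = -12*172 = -2064)
b = -1/8697 (b = 1/(-6633 - 2064) = 1/(-8697) = -1/8697 ≈ -0.00011498)
(X(26) + b) - 22029 = ((-9 + 26**2 - 160*26) - 1/8697) - 22029 = ((-9 + 676 - 4160) - 1/8697) - 22029 = (-3493 - 1/8697) - 22029 = -30378622/8697 - 22029 = -221964835/8697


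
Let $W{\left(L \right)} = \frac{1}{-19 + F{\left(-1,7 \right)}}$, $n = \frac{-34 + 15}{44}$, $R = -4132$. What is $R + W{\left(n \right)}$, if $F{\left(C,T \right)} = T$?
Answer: $- \frac{49585}{12} \approx -4132.1$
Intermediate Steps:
$n = - \frac{19}{44}$ ($n = \left(-19\right) \frac{1}{44} = - \frac{19}{44} \approx -0.43182$)
$W{\left(L \right)} = - \frac{1}{12}$ ($W{\left(L \right)} = \frac{1}{-19 + 7} = \frac{1}{-12} = - \frac{1}{12}$)
$R + W{\left(n \right)} = -4132 - \frac{1}{12} = - \frac{49585}{12}$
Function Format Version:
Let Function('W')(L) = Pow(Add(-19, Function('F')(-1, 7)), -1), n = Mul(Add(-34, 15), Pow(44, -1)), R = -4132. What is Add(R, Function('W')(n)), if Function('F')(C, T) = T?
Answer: Rational(-49585, 12) ≈ -4132.1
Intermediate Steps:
n = Rational(-19, 44) (n = Mul(-19, Rational(1, 44)) = Rational(-19, 44) ≈ -0.43182)
Function('W')(L) = Rational(-1, 12) (Function('W')(L) = Pow(Add(-19, 7), -1) = Pow(-12, -1) = Rational(-1, 12))
Add(R, Function('W')(n)) = Add(-4132, Rational(-1, 12)) = Rational(-49585, 12)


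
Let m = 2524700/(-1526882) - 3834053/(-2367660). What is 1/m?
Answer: -1807568718060/61742344627 ≈ -29.276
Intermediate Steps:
m = -61742344627/1807568718060 (m = 2524700*(-1/1526882) - 3834053*(-1/2367660) = -1262350/763441 + 3834053/2367660 = -61742344627/1807568718060 ≈ -0.034158)
1/m = 1/(-61742344627/1807568718060) = -1807568718060/61742344627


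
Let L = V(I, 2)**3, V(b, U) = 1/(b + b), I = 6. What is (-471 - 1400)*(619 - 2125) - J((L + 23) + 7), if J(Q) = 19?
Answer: 2817707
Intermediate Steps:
V(b, U) = 1/(2*b)
L = 1/1728 (L = ((1/2)/6)**3 = ((1/2)*(1/6))**3 = (1/12)**3 = 1/1728 ≈ 0.00057870)
(-471 - 1400)*(619 - 2125) - J((L + 23) + 7) = (-471 - 1400)*(619 - 2125) - 1*19 = -1871*(-1506) - 19 = 2817726 - 19 = 2817707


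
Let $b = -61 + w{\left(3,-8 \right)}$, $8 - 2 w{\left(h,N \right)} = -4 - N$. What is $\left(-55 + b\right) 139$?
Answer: $-15846$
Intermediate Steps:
$w{\left(h,N \right)} = 6 + \frac{N}{2}$ ($w{\left(h,N \right)} = 4 - \frac{-4 - N}{2} = 4 + \left(2 + \frac{N}{2}\right) = 6 + \frac{N}{2}$)
$b = -59$ ($b = -61 + \left(6 + \frac{1}{2} \left(-8\right)\right) = -61 + \left(6 - 4\right) = -61 + 2 = -59$)
$\left(-55 + b\right) 139 = \left(-55 - 59\right) 139 = \left(-114\right) 139 = -15846$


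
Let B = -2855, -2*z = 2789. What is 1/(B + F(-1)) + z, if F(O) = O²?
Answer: -1989952/1427 ≈ -1394.5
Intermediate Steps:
z = -2789/2 (z = -½*2789 = -2789/2 ≈ -1394.5)
1/(B + F(-1)) + z = 1/(-2855 + (-1)²) - 2789/2 = 1/(-2855 + 1) - 2789/2 = 1/(-2854) - 2789/2 = -1/2854 - 2789/2 = -1989952/1427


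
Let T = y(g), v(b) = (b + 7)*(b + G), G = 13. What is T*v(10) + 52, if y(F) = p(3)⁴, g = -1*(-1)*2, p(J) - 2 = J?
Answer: 244427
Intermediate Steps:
p(J) = 2 + J
g = 2 (g = 1*2 = 2)
y(F) = 625 (y(F) = (2 + 3)⁴ = 5⁴ = 625)
v(b) = (7 + b)*(13 + b) (v(b) = (b + 7)*(b + 13) = (7 + b)*(13 + b))
T = 625
T*v(10) + 52 = 625*(91 + 10² + 20*10) + 52 = 625*(91 + 100 + 200) + 52 = 625*391 + 52 = 244375 + 52 = 244427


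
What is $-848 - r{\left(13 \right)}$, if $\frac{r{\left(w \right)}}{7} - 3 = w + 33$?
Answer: $-1191$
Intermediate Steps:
$r{\left(w \right)} = 252 + 7 w$ ($r{\left(w \right)} = 21 + 7 \left(w + 33\right) = 21 + 7 \left(33 + w\right) = 21 + \left(231 + 7 w\right) = 252 + 7 w$)
$-848 - r{\left(13 \right)} = -848 - \left(252 + 7 \cdot 13\right) = -848 - \left(252 + 91\right) = -848 - 343 = -1191$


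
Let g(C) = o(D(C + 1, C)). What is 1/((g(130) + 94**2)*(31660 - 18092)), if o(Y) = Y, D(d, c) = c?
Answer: 1/121650688 ≈ 8.2203e-9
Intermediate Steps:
g(C) = C
1/((g(130) + 94**2)*(31660 - 18092)) = 1/((130 + 94**2)*(31660 - 18092)) = 1/((130 + 8836)*13568) = 1/(8966*13568) = 1/121650688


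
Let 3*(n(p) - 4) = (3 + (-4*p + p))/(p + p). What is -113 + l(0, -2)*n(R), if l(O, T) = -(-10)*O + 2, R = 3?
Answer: -317/3 ≈ -105.67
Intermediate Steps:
l(O, T) = 2 + 10*O (l(O, T) = 10*O + 2 = 2 + 10*O)
n(p) = 4 + (3 - 3*p)/(6*p) (n(p) = 4 + ((3 + (-4*p + p))/(p + p))/3 = 4 + ((3 - 3*p)/((2*p)))/3 = 4 + ((3 - 3*p)*(1/(2*p)))/3 = 4 + ((3 - 3*p)/(2*p))/3 = 4 + (3 - 3*p)/(6*p))
-113 + l(0, -2)*n(R) = -113 + (2 + 10*0)*((½)*(1 + 7*3)/3) = -113 + (2 + 0)*((½)*(⅓)*(1 + 21)) = -113 + 2*((½)*(⅓)*22) = -113 + 2*(11/3) = -113 + 22/3 = -317/3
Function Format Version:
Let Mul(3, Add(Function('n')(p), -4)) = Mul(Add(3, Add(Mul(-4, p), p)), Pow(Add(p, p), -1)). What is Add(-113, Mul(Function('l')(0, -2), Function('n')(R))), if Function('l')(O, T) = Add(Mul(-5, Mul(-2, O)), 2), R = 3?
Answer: Rational(-317, 3) ≈ -105.67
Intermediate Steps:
Function('l')(O, T) = Add(2, Mul(10, O)) (Function('l')(O, T) = Add(Mul(10, O), 2) = Add(2, Mul(10, O)))
Function('n')(p) = Add(4, Mul(Rational(1, 6), Pow(p, -1), Add(3, Mul(-3, p)))) (Function('n')(p) = Add(4, Mul(Rational(1, 3), Mul(Add(3, Add(Mul(-4, p), p)), Pow(Add(p, p), -1)))) = Add(4, Mul(Rational(1, 3), Mul(Add(3, Mul(-3, p)), Pow(Mul(2, p), -1)))) = Add(4, Mul(Rational(1, 3), Mul(Add(3, Mul(-3, p)), Mul(Rational(1, 2), Pow(p, -1))))) = Add(4, Mul(Rational(1, 3), Mul(Rational(1, 2), Pow(p, -1), Add(3, Mul(-3, p))))) = Add(4, Mul(Rational(1, 6), Pow(p, -1), Add(3, Mul(-3, p)))))
Add(-113, Mul(Function('l')(0, -2), Function('n')(R))) = Add(-113, Mul(Add(2, Mul(10, 0)), Mul(Rational(1, 2), Pow(3, -1), Add(1, Mul(7, 3))))) = Add(-113, Mul(Add(2, 0), Mul(Rational(1, 2), Rational(1, 3), Add(1, 21)))) = Add(-113, Mul(2, Mul(Rational(1, 2), Rational(1, 3), 22))) = Add(-113, Mul(2, Rational(11, 3))) = Add(-113, Rational(22, 3)) = Rational(-317, 3)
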